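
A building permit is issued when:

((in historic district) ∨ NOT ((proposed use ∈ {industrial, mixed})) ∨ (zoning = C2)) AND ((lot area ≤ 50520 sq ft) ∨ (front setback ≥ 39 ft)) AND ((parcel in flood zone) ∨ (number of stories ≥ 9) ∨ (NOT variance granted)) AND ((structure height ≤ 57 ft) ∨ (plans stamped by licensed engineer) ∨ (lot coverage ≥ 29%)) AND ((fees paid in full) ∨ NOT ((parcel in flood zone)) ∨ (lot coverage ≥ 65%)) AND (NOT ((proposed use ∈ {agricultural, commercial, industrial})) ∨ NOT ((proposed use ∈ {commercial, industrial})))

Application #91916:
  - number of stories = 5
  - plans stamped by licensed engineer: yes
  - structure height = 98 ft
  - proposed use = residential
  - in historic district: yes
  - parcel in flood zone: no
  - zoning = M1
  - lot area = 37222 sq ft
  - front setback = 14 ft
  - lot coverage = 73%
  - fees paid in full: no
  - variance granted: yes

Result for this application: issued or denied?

Denied

Atomic conditions:
  in historic district: yes → true
  proposed use ∈ {industrial, mixed}: residential is not in the set → false
  zoning = C2: M1 == C2 is false
  lot area ≤ 50520 sq ft: 37222 ≤ 50520 is true
  front setback ≥ 39 ft: 14 ≥ 39 is false
  parcel in flood zone: no → false
  number of stories ≥ 9: 5 ≥ 9 is false
  NOT variance granted: yes → false
  structure height ≤ 57 ft: 98 ≤ 57 is false
  plans stamped by licensed engineer: yes → true
  lot coverage ≥ 29%: 73 ≥ 29 is true
  fees paid in full: no → false
  lot coverage ≥ 65%: 73 ≥ 65 is true
  proposed use ∈ {agricultural, commercial, industrial}: residential is not in the set → false
  proposed use ∈ {commercial, industrial}: residential is not in the set → false
Combine:
[1.2] NOT false = true
[1] true OR true OR false = true
[2] true OR false = true
[3] false OR false OR false = false
[4] false OR true OR true = true
[5.2] NOT false = true
[5] false OR true OR true = true
[6.1] NOT false = true
[6.2] NOT false = true
[6] true OR true = true
[root] true AND true AND false AND true AND true AND true = false
Overall: false → denied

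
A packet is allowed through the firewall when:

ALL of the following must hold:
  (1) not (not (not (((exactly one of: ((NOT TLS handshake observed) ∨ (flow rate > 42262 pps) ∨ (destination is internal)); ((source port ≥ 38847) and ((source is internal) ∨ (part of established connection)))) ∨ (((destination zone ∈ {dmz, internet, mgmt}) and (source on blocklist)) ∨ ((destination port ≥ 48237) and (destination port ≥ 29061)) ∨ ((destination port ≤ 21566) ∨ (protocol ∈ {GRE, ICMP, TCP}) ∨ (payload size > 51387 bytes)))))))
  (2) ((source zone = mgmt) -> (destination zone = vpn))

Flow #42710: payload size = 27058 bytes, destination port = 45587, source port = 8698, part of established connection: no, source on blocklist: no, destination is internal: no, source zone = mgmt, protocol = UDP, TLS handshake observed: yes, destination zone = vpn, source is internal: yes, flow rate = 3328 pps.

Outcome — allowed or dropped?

Allowed

Atomic conditions:
  NOT TLS handshake observed: yes → false
  flow rate > 42262 pps: 3328 > 42262 is false
  destination is internal: no → false
  source port ≥ 38847: 8698 ≥ 38847 is false
  source is internal: yes → true
  part of established connection: no → false
  destination zone ∈ {dmz, internet, mgmt}: vpn is not in the set → false
  source on blocklist: no → false
  destination port ≥ 48237: 45587 ≥ 48237 is false
  destination port ≥ 29061: 45587 ≥ 29061 is true
  destination port ≤ 21566: 45587 ≤ 21566 is false
  protocol ∈ {GRE, ICMP, TCP}: UDP is not in the set → false
  payload size > 51387 bytes: 27058 > 51387 is false
  source zone = mgmt: mgmt == mgmt is true
  destination zone = vpn: vpn == vpn is true
Combine:
[1.1.1.1.1.1] false OR false OR false = false
[1.1.1.1.1.2.2] true OR false = true
[1.1.1.1.1.2] false AND true = false
[1.1.1.1.1] exactly-one(false, false) = false
[1.1.1.1.2.1] false AND false = false
[1.1.1.1.2.2] false AND true = false
[1.1.1.1.2.3] false OR false OR false = false
[1.1.1.1.2] false OR false OR false = false
[1.1.1.1] false OR false = false
[1.1.1] NOT false = true
[1.1] NOT true = false
[1] NOT false = true
[2] true → true = true
[root] true AND true = true
Overall: true → allowed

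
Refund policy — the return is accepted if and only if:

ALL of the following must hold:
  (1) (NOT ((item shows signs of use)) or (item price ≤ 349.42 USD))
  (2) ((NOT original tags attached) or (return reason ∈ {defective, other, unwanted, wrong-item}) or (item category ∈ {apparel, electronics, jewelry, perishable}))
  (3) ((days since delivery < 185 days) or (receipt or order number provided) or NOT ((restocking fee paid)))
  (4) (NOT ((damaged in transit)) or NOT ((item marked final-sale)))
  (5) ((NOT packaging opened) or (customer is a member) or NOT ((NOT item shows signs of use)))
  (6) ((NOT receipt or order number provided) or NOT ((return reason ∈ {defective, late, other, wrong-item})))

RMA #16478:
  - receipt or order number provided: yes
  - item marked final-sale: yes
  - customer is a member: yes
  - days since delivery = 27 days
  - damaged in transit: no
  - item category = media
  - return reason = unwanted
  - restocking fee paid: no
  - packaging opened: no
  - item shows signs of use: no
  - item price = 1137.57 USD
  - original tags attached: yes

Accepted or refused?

Atomic conditions:
  item shows signs of use: no → false
  item price ≤ 349.42 USD: 1137.57 ≤ 349.42 is false
  NOT original tags attached: yes → false
  return reason ∈ {defective, other, unwanted, wrong-item}: unwanted is in the set → true
  item category ∈ {apparel, electronics, jewelry, perishable}: media is not in the set → false
  days since delivery < 185 days: 27 < 185 is true
  receipt or order number provided: yes → true
  restocking fee paid: no → false
  damaged in transit: no → false
  item marked final-sale: yes → true
  NOT packaging opened: no → true
  customer is a member: yes → true
  NOT item shows signs of use: no → true
  NOT receipt or order number provided: yes → false
  return reason ∈ {defective, late, other, wrong-item}: unwanted is not in the set → false
Combine:
[1.1] NOT false = true
[1] true OR false = true
[2] false OR true OR false = true
[3.3] NOT false = true
[3] true OR true OR true = true
[4.1] NOT false = true
[4.2] NOT true = false
[4] true OR false = true
[5.3] NOT true = false
[5] true OR true OR false = true
[6.2] NOT false = true
[6] false OR true = true
[root] true AND true AND true AND true AND true AND true = true
Overall: true → accepted

Accepted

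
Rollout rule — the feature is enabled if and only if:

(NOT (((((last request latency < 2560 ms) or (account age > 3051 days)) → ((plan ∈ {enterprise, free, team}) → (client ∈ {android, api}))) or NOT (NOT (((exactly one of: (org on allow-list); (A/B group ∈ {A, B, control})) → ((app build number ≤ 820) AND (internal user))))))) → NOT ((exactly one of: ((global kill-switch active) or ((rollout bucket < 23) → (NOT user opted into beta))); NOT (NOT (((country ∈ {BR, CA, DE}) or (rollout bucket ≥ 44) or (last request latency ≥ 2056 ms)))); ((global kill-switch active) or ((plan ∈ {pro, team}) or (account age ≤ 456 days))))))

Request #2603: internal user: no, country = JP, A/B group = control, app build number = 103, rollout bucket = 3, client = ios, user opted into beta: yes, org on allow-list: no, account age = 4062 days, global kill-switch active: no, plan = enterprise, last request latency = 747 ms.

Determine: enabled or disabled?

Atomic conditions:
  last request latency < 2560 ms: 747 < 2560 is true
  account age > 3051 days: 4062 > 3051 is true
  plan ∈ {enterprise, free, team}: enterprise is in the set → true
  client ∈ {android, api}: ios is not in the set → false
  org on allow-list: no → false
  A/B group ∈ {A, B, control}: control is in the set → true
  app build number ≤ 820: 103 ≤ 820 is true
  internal user: no → false
  global kill-switch active: no → false
  rollout bucket < 23: 3 < 23 is true
  NOT user opted into beta: yes → false
  country ∈ {BR, CA, DE}: JP is not in the set → false
  rollout bucket ≥ 44: 3 ≥ 44 is false
  last request latency ≥ 2056 ms: 747 ≥ 2056 is false
  plan ∈ {pro, team}: enterprise is not in the set → false
  account age ≤ 456 days: 4062 ≤ 456 is false
Combine:
[1.1.1.1] true OR true = true
[1.1.1.2] true → false = false
[1.1.1] true → false = false
[1.1.2.1.1.1] exactly-one(false, true) = true
[1.1.2.1.1.2] true AND false = false
[1.1.2.1.1] true → false = false
[1.1.2.1] NOT false = true
[1.1.2] NOT true = false
[1.1] false OR false = false
[1] NOT false = true
[2.1.1.2] true → false = false
[2.1.1] false OR false = false
[2.1.2.1.1] false OR false OR false = false
[2.1.2.1] NOT false = true
[2.1.2] NOT true = false
[2.1.3.2] false OR false = false
[2.1.3] false OR false = false
[2.1] exactly-one(false, false, false) = false
[2] NOT false = true
[root] true → true = true
Overall: true → enabled

Enabled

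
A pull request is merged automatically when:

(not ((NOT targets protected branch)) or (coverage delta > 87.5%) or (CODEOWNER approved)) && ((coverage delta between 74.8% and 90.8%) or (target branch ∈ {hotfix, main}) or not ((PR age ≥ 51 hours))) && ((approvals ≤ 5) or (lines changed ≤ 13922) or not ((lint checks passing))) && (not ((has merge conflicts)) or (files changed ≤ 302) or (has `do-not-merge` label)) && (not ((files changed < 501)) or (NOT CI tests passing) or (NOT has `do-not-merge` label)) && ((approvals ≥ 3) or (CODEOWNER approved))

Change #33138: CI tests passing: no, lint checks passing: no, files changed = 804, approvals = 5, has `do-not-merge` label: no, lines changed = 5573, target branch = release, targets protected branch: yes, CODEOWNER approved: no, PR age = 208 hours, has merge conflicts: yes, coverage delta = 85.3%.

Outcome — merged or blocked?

Blocked

Atomic conditions:
  NOT targets protected branch: yes → false
  coverage delta > 87.5%: 85.3 > 87.5 is false
  CODEOWNER approved: no → false
  coverage delta between 74.8% and 90.8%: 85.3 in [74.8, 90.8] is true
  target branch ∈ {hotfix, main}: release is not in the set → false
  PR age ≥ 51 hours: 208 ≥ 51 is true
  approvals ≤ 5: 5 ≤ 5 is true
  lines changed ≤ 13922: 5573 ≤ 13922 is true
  lint checks passing: no → false
  has merge conflicts: yes → true
  files changed ≤ 302: 804 ≤ 302 is false
  has `do-not-merge` label: no → false
  files changed < 501: 804 < 501 is false
  NOT CI tests passing: no → true
  NOT has `do-not-merge` label: no → true
  approvals ≥ 3: 5 ≥ 3 is true
Combine:
[1.1] NOT false = true
[1] true OR false OR false = true
[2.3] NOT true = false
[2] true OR false OR false = true
[3.3] NOT false = true
[3] true OR true OR true = true
[4.1] NOT true = false
[4] false OR false OR false = false
[5.1] NOT false = true
[5] true OR true OR true = true
[6] true OR false = true
[root] true AND true AND true AND false AND true AND true = false
Overall: false → blocked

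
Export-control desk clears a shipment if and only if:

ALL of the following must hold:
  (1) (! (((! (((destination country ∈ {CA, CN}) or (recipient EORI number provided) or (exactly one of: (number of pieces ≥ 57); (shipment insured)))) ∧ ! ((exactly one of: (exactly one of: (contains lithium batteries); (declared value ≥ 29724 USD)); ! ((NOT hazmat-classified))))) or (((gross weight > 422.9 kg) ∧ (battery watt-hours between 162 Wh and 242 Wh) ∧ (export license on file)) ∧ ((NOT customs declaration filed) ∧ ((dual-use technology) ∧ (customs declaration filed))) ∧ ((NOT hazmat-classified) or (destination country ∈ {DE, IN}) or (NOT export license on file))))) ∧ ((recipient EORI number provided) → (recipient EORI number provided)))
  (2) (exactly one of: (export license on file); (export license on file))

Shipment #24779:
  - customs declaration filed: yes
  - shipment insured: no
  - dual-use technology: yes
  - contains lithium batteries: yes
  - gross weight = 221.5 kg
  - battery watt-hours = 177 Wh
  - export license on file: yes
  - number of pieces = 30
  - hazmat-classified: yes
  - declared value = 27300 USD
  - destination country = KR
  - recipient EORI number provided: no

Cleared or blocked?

Blocked

Atomic conditions:
  destination country ∈ {CA, CN}: KR is not in the set → false
  recipient EORI number provided: no → false
  number of pieces ≥ 57: 30 ≥ 57 is false
  shipment insured: no → false
  contains lithium batteries: yes → true
  declared value ≥ 29724 USD: 27300 ≥ 29724 is false
  NOT hazmat-classified: yes → false
  gross weight > 422.9 kg: 221.5 > 422.9 is false
  battery watt-hours between 162 Wh and 242 Wh: 177 in [162, 242] is true
  export license on file: yes → true
  NOT customs declaration filed: yes → false
  dual-use technology: yes → true
  customs declaration filed: yes → true
  destination country ∈ {DE, IN}: KR is not in the set → false
  NOT export license on file: yes → false
Combine:
[1.1.1.1.1.1.3] exactly-one(false, false) = false
[1.1.1.1.1.1] false OR false OR false = false
[1.1.1.1.1] NOT false = true
[1.1.1.1.2.1.1] exactly-one(true, false) = true
[1.1.1.1.2.1.2] NOT false = true
[1.1.1.1.2.1] exactly-one(true, true) = false
[1.1.1.1.2] NOT false = true
[1.1.1.1] true AND true = true
[1.1.1.2.1] false AND true AND true = false
[1.1.1.2.2.2] true AND true = true
[1.1.1.2.2] false AND true = false
[1.1.1.2.3] false OR false OR false = false
[1.1.1.2] false AND false AND false = false
[1.1.1] true OR false = true
[1.1] NOT true = false
[1.2] false → false (antecedent false ⇒ implication holds) = true
[1] false AND true = false
[2] exactly-one(true, true) = false
[root] false AND false = false
Overall: false → blocked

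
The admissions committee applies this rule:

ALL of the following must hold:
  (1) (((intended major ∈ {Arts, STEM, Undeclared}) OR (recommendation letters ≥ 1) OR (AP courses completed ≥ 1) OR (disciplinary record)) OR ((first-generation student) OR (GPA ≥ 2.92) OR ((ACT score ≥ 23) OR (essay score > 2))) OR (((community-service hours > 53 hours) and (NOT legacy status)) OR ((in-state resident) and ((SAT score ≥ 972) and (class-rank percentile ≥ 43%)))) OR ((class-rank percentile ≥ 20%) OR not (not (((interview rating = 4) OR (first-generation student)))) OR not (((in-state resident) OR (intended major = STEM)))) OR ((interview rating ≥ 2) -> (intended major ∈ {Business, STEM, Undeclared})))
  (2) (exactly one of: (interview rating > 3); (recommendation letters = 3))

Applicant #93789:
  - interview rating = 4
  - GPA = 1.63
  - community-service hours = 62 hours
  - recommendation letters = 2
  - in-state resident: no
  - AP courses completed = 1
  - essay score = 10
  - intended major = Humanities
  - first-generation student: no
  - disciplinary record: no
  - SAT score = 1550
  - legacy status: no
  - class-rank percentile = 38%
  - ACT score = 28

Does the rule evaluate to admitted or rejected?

Admitted

Atomic conditions:
  intended major ∈ {Arts, STEM, Undeclared}: Humanities is not in the set → false
  recommendation letters ≥ 1: 2 ≥ 1 is true
  AP courses completed ≥ 1: 1 ≥ 1 is true
  disciplinary record: no → false
  first-generation student: no → false
  GPA ≥ 2.92: 1.63 ≥ 2.92 is false
  ACT score ≥ 23: 28 ≥ 23 is true
  essay score > 2: 10 > 2 is true
  community-service hours > 53 hours: 62 > 53 is true
  NOT legacy status: no → true
  in-state resident: no → false
  SAT score ≥ 972: 1550 ≥ 972 is true
  class-rank percentile ≥ 43%: 38 ≥ 43 is false
  class-rank percentile ≥ 20%: 38 ≥ 20 is true
  interview rating = 4: 4 == 4 is true
  intended major = STEM: Humanities == STEM is false
  interview rating ≥ 2: 4 ≥ 2 is true
  intended major ∈ {Business, STEM, Undeclared}: Humanities is not in the set → false
  interview rating > 3: 4 > 3 is true
  recommendation letters = 3: 2 == 3 is false
Combine:
[1.1] false OR true OR true OR false = true
[1.2.3] true OR true = true
[1.2] false OR false OR true = true
[1.3.1] true AND true = true
[1.3.2.2] true AND false = false
[1.3.2] false AND false = false
[1.3] true OR false = true
[1.4.2.1.1] true OR false = true
[1.4.2.1] NOT true = false
[1.4.2] NOT false = true
[1.4.3.1] false OR false = false
[1.4.3] NOT false = true
[1.4] true OR true OR true = true
[1.5] true → false = false
[1] true OR true OR true OR true OR false = true
[2] exactly-one(true, false) = true
[root] true AND true = true
Overall: true → admitted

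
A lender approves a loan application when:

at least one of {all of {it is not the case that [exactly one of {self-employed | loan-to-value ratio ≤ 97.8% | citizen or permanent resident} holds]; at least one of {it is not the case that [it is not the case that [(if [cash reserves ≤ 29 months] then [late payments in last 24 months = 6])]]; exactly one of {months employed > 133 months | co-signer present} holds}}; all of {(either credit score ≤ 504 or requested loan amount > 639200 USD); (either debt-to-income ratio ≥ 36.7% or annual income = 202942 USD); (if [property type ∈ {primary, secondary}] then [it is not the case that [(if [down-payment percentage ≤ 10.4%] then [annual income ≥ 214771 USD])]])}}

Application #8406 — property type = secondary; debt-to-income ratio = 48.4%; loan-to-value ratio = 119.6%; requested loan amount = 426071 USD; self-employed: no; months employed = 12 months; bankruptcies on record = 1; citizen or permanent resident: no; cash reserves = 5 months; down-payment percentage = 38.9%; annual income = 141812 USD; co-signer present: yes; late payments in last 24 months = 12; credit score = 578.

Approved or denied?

Atomic conditions:
  self-employed: no → false
  loan-to-value ratio ≤ 97.8%: 119.6 ≤ 97.8 is false
  citizen or permanent resident: no → false
  cash reserves ≤ 29 months: 5 ≤ 29 is true
  late payments in last 24 months = 6: 12 == 6 is false
  months employed > 133 months: 12 > 133 is false
  co-signer present: yes → true
  credit score ≤ 504: 578 ≤ 504 is false
  requested loan amount > 639200 USD: 426071 > 639200 is false
  debt-to-income ratio ≥ 36.7%: 48.4 ≥ 36.7 is true
  annual income = 202942 USD: 141812 == 202942 is false
  property type ∈ {primary, secondary}: secondary is in the set → true
  down-payment percentage ≤ 10.4%: 38.9 ≤ 10.4 is false
  annual income ≥ 214771 USD: 141812 ≥ 214771 is false
Combine:
[1.1.1] exactly-one(false, false, false) = false
[1.1] NOT false = true
[1.2.1.1.1] true → false = false
[1.2.1.1] NOT false = true
[1.2.1] NOT true = false
[1.2.2] exactly-one(false, true) = true
[1.2] false OR true = true
[1] true AND true = true
[2.1] false OR false = false
[2.2] true OR false = true
[2.3.2.1] false → false (antecedent false ⇒ implication holds) = true
[2.3.2] NOT true = false
[2.3] true → false = false
[2] false AND true AND false = false
[root] true OR false = true
Overall: true → approved

Approved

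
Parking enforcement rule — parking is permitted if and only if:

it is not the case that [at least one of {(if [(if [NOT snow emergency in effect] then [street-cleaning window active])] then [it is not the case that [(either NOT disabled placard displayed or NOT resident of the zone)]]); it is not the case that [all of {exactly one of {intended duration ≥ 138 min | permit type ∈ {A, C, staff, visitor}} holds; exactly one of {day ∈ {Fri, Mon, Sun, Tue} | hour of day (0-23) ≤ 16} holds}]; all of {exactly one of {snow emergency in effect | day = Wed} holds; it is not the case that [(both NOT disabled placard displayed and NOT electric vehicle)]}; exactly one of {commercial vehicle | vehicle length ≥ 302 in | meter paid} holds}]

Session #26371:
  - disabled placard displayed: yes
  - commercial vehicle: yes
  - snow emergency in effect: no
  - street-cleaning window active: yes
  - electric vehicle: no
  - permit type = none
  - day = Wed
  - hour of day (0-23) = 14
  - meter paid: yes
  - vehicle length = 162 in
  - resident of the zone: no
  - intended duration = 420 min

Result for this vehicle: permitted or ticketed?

Ticketed

Atomic conditions:
  NOT snow emergency in effect: no → true
  street-cleaning window active: yes → true
  NOT disabled placard displayed: yes → false
  NOT resident of the zone: no → true
  intended duration ≥ 138 min: 420 ≥ 138 is true
  permit type ∈ {A, C, staff, visitor}: none is not in the set → false
  day ∈ {Fri, Mon, Sun, Tue}: Wed is not in the set → false
  hour of day (0-23) ≤ 16: 14 ≤ 16 is true
  snow emergency in effect: no → false
  day = Wed: Wed == Wed is true
  NOT electric vehicle: no → true
  commercial vehicle: yes → true
  vehicle length ≥ 302 in: 162 ≥ 302 is false
  meter paid: yes → true
Combine:
[1.1.1] true → true = true
[1.1.2.1] false OR true = true
[1.1.2] NOT true = false
[1.1] true → false = false
[1.2.1.1] exactly-one(true, false) = true
[1.2.1.2] exactly-one(false, true) = true
[1.2.1] true AND true = true
[1.2] NOT true = false
[1.3.1] exactly-one(false, true) = true
[1.3.2.1] false AND true = false
[1.3.2] NOT false = true
[1.3] true AND true = true
[1.4] exactly-one(true, false, true) = false
[1] false OR false OR true OR false = true
[root] NOT true = false
Overall: false → ticketed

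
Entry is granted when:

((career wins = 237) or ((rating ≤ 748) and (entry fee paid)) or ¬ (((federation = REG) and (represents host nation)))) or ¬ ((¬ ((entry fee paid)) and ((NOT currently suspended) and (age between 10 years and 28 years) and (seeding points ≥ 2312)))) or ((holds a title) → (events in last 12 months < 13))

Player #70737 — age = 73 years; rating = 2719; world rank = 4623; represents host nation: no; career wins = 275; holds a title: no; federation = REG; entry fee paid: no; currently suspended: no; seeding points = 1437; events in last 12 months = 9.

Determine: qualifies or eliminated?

Atomic conditions:
  career wins = 237: 275 == 237 is false
  rating ≤ 748: 2719 ≤ 748 is false
  entry fee paid: no → false
  federation = REG: REG == REG is true
  represents host nation: no → false
  NOT currently suspended: no → true
  age between 10 years and 28 years: 73 in [10, 28] is false
  seeding points ≥ 2312: 1437 ≥ 2312 is false
  holds a title: no → false
  events in last 12 months < 13: 9 < 13 is true
Combine:
[1.2] false AND false = false
[1.3.1] true AND false = false
[1.3] NOT false = true
[1] false OR false OR true = true
[2.1.1] NOT false = true
[2.1.2] true AND false AND false = false
[2.1] true AND false = false
[2] NOT false = true
[3] false → true (antecedent false ⇒ implication holds) = true
[root] true OR true OR true = true
Overall: true → qualifies

Qualifies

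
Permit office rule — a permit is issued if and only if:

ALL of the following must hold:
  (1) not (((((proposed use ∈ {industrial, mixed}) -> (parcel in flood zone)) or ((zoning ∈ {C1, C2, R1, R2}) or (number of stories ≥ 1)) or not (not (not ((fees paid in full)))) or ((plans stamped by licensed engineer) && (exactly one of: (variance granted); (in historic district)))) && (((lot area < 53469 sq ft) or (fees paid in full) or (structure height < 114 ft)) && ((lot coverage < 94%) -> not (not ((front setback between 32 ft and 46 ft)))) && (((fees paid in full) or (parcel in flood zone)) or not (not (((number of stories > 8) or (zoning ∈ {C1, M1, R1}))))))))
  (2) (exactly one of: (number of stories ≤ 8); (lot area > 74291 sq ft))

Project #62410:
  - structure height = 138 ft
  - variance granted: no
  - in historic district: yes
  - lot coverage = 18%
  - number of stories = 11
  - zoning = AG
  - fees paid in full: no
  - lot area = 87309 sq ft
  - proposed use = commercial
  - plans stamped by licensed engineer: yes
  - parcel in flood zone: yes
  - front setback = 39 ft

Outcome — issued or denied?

Issued

Atomic conditions:
  proposed use ∈ {industrial, mixed}: commercial is not in the set → false
  parcel in flood zone: yes → true
  zoning ∈ {C1, C2, R1, R2}: AG is not in the set → false
  number of stories ≥ 1: 11 ≥ 1 is true
  fees paid in full: no → false
  plans stamped by licensed engineer: yes → true
  variance granted: no → false
  in historic district: yes → true
  lot area < 53469 sq ft: 87309 < 53469 is false
  structure height < 114 ft: 138 < 114 is false
  lot coverage < 94%: 18 < 94 is true
  front setback between 32 ft and 46 ft: 39 in [32, 46] is true
  number of stories > 8: 11 > 8 is true
  zoning ∈ {C1, M1, R1}: AG is not in the set → false
  number of stories ≤ 8: 11 ≤ 8 is false
  lot area > 74291 sq ft: 87309 > 74291 is true
Combine:
[1.1.1.1] false → true (antecedent false ⇒ implication holds) = true
[1.1.1.2] false OR true = true
[1.1.1.3.1.1] NOT false = true
[1.1.1.3.1] NOT true = false
[1.1.1.3] NOT false = true
[1.1.1.4.2] exactly-one(false, true) = true
[1.1.1.4] true AND true = true
[1.1.1] true OR true OR true OR true = true
[1.1.2.1] false OR false OR false = false
[1.1.2.2.2.1] NOT true = false
[1.1.2.2.2] NOT false = true
[1.1.2.2] true → true = true
[1.1.2.3.1] false OR true = true
[1.1.2.3.2.1.1] true OR false = true
[1.1.2.3.2.1] NOT true = false
[1.1.2.3.2] NOT false = true
[1.1.2.3] true OR true = true
[1.1.2] false AND true AND true = false
[1.1] true AND false = false
[1] NOT false = true
[2] exactly-one(false, true) = true
[root] true AND true = true
Overall: true → issued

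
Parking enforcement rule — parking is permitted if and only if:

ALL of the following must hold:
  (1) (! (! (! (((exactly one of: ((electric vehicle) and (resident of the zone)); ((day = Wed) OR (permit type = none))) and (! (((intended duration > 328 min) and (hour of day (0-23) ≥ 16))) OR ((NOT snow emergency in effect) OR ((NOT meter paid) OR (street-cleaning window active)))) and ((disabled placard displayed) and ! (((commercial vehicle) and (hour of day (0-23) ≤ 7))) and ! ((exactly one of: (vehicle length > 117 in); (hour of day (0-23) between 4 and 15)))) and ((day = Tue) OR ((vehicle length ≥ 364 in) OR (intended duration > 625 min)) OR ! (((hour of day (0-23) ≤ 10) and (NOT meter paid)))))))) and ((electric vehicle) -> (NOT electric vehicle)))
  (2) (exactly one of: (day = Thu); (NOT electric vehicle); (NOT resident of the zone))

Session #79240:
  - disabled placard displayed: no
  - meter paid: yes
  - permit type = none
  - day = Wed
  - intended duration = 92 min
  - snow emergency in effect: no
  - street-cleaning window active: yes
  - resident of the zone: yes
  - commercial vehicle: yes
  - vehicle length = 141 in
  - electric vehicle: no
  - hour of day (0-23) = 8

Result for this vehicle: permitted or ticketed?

Permitted

Atomic conditions:
  electric vehicle: no → false
  resident of the zone: yes → true
  day = Wed: Wed == Wed is true
  permit type = none: none == none is true
  intended duration > 328 min: 92 > 328 is false
  hour of day (0-23) ≥ 16: 8 ≥ 16 is false
  NOT snow emergency in effect: no → true
  NOT meter paid: yes → false
  street-cleaning window active: yes → true
  disabled placard displayed: no → false
  commercial vehicle: yes → true
  hour of day (0-23) ≤ 7: 8 ≤ 7 is false
  vehicle length > 117 in: 141 > 117 is true
  hour of day (0-23) between 4 and 15: 8 in [4, 15] is true
  day = Tue: Wed == Tue is false
  vehicle length ≥ 364 in: 141 ≥ 364 is false
  intended duration > 625 min: 92 > 625 is false
  hour of day (0-23) ≤ 10: 8 ≤ 10 is true
  NOT electric vehicle: no → true
  day = Thu: Wed == Thu is false
  NOT resident of the zone: yes → false
Combine:
[1.1.1.1.1.1.1] false AND true = false
[1.1.1.1.1.1.2] true OR true = true
[1.1.1.1.1.1] exactly-one(false, true) = true
[1.1.1.1.1.2.1.1] false AND false = false
[1.1.1.1.1.2.1] NOT false = true
[1.1.1.1.1.2.2.2] false OR true = true
[1.1.1.1.1.2.2] true OR true = true
[1.1.1.1.1.2] true OR true = true
[1.1.1.1.1.3.2.1] true AND false = false
[1.1.1.1.1.3.2] NOT false = true
[1.1.1.1.1.3.3.1] exactly-one(true, true) = false
[1.1.1.1.1.3.3] NOT false = true
[1.1.1.1.1.3] false AND true AND true = false
[1.1.1.1.1.4.2] false OR false = false
[1.1.1.1.1.4.3.1] true AND false = false
[1.1.1.1.1.4.3] NOT false = true
[1.1.1.1.1.4] false OR false OR true = true
[1.1.1.1.1] true AND true AND false AND true = false
[1.1.1.1] NOT false = true
[1.1.1] NOT true = false
[1.1] NOT false = true
[1.2] false → true (antecedent false ⇒ implication holds) = true
[1] true AND true = true
[2] exactly-one(false, true, false) = true
[root] true AND true = true
Overall: true → permitted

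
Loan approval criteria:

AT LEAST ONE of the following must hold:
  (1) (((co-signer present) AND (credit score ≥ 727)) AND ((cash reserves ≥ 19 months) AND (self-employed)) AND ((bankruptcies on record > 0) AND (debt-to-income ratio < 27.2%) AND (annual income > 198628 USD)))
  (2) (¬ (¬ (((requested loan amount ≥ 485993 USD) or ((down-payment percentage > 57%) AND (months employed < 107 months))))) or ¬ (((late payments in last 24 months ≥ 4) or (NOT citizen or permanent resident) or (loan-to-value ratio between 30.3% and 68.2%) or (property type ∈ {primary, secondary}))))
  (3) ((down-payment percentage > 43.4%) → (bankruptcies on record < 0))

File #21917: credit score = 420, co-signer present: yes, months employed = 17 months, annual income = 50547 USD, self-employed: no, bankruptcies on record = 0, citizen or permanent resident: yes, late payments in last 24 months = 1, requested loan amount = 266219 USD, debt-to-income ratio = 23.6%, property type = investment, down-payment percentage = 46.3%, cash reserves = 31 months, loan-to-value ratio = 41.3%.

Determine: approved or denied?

Denied

Atomic conditions:
  co-signer present: yes → true
  credit score ≥ 727: 420 ≥ 727 is false
  cash reserves ≥ 19 months: 31 ≥ 19 is true
  self-employed: no → false
  bankruptcies on record > 0: 0 > 0 is false
  debt-to-income ratio < 27.2%: 23.6 < 27.2 is true
  annual income > 198628 USD: 50547 > 198628 is false
  requested loan amount ≥ 485993 USD: 266219 ≥ 485993 is false
  down-payment percentage > 57%: 46.3 > 57 is false
  months employed < 107 months: 17 < 107 is true
  late payments in last 24 months ≥ 4: 1 ≥ 4 is false
  NOT citizen or permanent resident: yes → false
  loan-to-value ratio between 30.3% and 68.2%: 41.3 in [30.3, 68.2] is true
  property type ∈ {primary, secondary}: investment is not in the set → false
  down-payment percentage > 43.4%: 46.3 > 43.4 is true
  bankruptcies on record < 0: 0 < 0 is false
Combine:
[1.1] true AND false = false
[1.2] true AND false = false
[1.3] false AND true AND false = false
[1] false AND false AND false = false
[2.1.1.1.2] false AND true = false
[2.1.1.1] false OR false = false
[2.1.1] NOT false = true
[2.1] NOT true = false
[2.2.1] false OR false OR true OR false = true
[2.2] NOT true = false
[2] false OR false = false
[3] true → false = false
[root] false OR false OR false = false
Overall: false → denied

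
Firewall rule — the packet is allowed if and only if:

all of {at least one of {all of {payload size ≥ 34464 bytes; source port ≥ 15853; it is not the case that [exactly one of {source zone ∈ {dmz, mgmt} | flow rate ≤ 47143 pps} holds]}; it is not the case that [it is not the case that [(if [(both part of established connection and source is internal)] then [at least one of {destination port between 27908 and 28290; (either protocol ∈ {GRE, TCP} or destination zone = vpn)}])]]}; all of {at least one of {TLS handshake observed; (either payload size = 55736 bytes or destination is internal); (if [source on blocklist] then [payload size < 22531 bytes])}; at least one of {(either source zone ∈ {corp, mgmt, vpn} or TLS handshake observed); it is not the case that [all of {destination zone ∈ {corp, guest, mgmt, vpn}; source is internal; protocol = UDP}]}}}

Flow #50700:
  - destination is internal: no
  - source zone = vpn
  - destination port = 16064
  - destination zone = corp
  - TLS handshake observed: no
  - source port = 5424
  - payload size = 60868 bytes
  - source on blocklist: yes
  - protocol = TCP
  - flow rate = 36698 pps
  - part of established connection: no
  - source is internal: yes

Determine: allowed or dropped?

Atomic conditions:
  payload size ≥ 34464 bytes: 60868 ≥ 34464 is true
  source port ≥ 15853: 5424 ≥ 15853 is false
  source zone ∈ {dmz, mgmt}: vpn is not in the set → false
  flow rate ≤ 47143 pps: 36698 ≤ 47143 is true
  part of established connection: no → false
  source is internal: yes → true
  destination port between 27908 and 28290: 16064 in [27908, 28290] is false
  protocol ∈ {GRE, TCP}: TCP is in the set → true
  destination zone = vpn: corp == vpn is false
  TLS handshake observed: no → false
  payload size = 55736 bytes: 60868 == 55736 is false
  destination is internal: no → false
  source on blocklist: yes → true
  payload size < 22531 bytes: 60868 < 22531 is false
  source zone ∈ {corp, mgmt, vpn}: vpn is in the set → true
  destination zone ∈ {corp, guest, mgmt, vpn}: corp is in the set → true
  protocol = UDP: TCP == UDP is false
Combine:
[1.1.3.1] exactly-one(false, true) = true
[1.1.3] NOT true = false
[1.1] true AND false AND false = false
[1.2.1.1.1] false AND true = false
[1.2.1.1.2.2] true OR false = true
[1.2.1.1.2] false OR true = true
[1.2.1.1] false → true (antecedent false ⇒ implication holds) = true
[1.2.1] NOT true = false
[1.2] NOT false = true
[1] false OR true = true
[2.1.2] false OR false = false
[2.1.3] true → false = false
[2.1] false OR false OR false = false
[2.2.1] true OR false = true
[2.2.2.1] true AND true AND false = false
[2.2.2] NOT false = true
[2.2] true OR true = true
[2] false AND true = false
[root] true AND false = false
Overall: false → dropped

Dropped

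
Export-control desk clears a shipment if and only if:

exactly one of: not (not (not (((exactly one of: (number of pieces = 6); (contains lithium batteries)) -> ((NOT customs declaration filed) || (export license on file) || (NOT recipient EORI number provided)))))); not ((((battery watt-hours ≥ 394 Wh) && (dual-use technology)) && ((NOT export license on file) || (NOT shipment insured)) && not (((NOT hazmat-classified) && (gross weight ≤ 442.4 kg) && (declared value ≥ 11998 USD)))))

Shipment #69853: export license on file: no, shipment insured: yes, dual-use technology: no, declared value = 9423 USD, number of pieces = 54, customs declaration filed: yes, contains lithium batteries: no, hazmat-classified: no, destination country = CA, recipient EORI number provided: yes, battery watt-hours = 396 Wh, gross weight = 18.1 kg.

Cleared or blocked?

Atomic conditions:
  number of pieces = 6: 54 == 6 is false
  contains lithium batteries: no → false
  NOT customs declaration filed: yes → false
  export license on file: no → false
  NOT recipient EORI number provided: yes → false
  battery watt-hours ≥ 394 Wh: 396 ≥ 394 is true
  dual-use technology: no → false
  NOT export license on file: no → true
  NOT shipment insured: yes → false
  NOT hazmat-classified: no → true
  gross weight ≤ 442.4 kg: 18.1 ≤ 442.4 is true
  declared value ≥ 11998 USD: 9423 ≥ 11998 is false
Combine:
[1.1.1.1.1] exactly-one(false, false) = false
[1.1.1.1.2] false OR false OR false = false
[1.1.1.1] false → false (antecedent false ⇒ implication holds) = true
[1.1.1] NOT true = false
[1.1] NOT false = true
[1] NOT true = false
[2.1.1] true AND false = false
[2.1.2] true OR false = true
[2.1.3.1] true AND true AND false = false
[2.1.3] NOT false = true
[2.1] false AND true AND true = false
[2] NOT false = true
[root] exactly-one(false, true) = true
Overall: true → cleared

Cleared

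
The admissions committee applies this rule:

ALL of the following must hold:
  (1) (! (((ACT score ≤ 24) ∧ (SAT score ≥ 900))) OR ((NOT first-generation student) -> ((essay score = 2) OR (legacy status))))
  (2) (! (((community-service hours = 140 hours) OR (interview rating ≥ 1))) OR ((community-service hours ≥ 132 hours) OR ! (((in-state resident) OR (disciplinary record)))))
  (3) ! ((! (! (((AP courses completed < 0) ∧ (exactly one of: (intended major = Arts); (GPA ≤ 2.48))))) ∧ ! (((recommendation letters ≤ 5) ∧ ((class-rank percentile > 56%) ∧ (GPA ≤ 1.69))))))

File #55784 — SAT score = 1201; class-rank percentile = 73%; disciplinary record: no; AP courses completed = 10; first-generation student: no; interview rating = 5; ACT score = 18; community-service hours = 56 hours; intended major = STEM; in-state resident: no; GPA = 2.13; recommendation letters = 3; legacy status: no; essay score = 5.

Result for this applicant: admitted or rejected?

Atomic conditions:
  ACT score ≤ 24: 18 ≤ 24 is true
  SAT score ≥ 900: 1201 ≥ 900 is true
  NOT first-generation student: no → true
  essay score = 2: 5 == 2 is false
  legacy status: no → false
  community-service hours = 140 hours: 56 == 140 is false
  interview rating ≥ 1: 5 ≥ 1 is true
  community-service hours ≥ 132 hours: 56 ≥ 132 is false
  in-state resident: no → false
  disciplinary record: no → false
  AP courses completed < 0: 10 < 0 is false
  intended major = Arts: STEM == Arts is false
  GPA ≤ 2.48: 2.13 ≤ 2.48 is true
  recommendation letters ≤ 5: 3 ≤ 5 is true
  class-rank percentile > 56%: 73 > 56 is true
  GPA ≤ 1.69: 2.13 ≤ 1.69 is false
Combine:
[1.1.1] true AND true = true
[1.1] NOT true = false
[1.2.2] false OR false = false
[1.2] true → false = false
[1] false OR false = false
[2.1.1] false OR true = true
[2.1] NOT true = false
[2.2.2.1] false OR false = false
[2.2.2] NOT false = true
[2.2] false OR true = true
[2] false OR true = true
[3.1.1.1.1.2] exactly-one(false, true) = true
[3.1.1.1.1] false AND true = false
[3.1.1.1] NOT false = true
[3.1.1] NOT true = false
[3.1.2.1.2] true AND false = false
[3.1.2.1] true AND false = false
[3.1.2] NOT false = true
[3.1] false AND true = false
[3] NOT false = true
[root] false AND true AND true = false
Overall: false → rejected

Rejected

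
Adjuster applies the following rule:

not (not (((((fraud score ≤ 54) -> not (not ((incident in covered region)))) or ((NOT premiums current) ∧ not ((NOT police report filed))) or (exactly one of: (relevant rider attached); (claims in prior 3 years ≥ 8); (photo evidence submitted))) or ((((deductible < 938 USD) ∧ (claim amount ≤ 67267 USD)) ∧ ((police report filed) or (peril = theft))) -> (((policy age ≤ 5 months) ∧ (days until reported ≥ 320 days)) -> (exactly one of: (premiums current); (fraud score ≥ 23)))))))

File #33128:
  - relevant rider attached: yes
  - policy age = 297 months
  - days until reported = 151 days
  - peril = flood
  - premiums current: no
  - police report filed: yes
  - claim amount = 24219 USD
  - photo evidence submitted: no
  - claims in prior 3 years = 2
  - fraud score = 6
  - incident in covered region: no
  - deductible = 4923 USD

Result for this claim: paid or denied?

Atomic conditions:
  fraud score ≤ 54: 6 ≤ 54 is true
  incident in covered region: no → false
  NOT premiums current: no → true
  NOT police report filed: yes → false
  relevant rider attached: yes → true
  claims in prior 3 years ≥ 8: 2 ≥ 8 is false
  photo evidence submitted: no → false
  deductible < 938 USD: 4923 < 938 is false
  claim amount ≤ 67267 USD: 24219 ≤ 67267 is true
  police report filed: yes → true
  peril = theft: flood == theft is false
  policy age ≤ 5 months: 297 ≤ 5 is false
  days until reported ≥ 320 days: 151 ≥ 320 is false
  premiums current: no → false
  fraud score ≥ 23: 6 ≥ 23 is false
Combine:
[1.1.1.1.2.1] NOT false = true
[1.1.1.1.2] NOT true = false
[1.1.1.1] true → false = false
[1.1.1.2.2] NOT false = true
[1.1.1.2] true AND true = true
[1.1.1.3] exactly-one(true, false, false) = true
[1.1.1] false OR true OR true = true
[1.1.2.1.1] false AND true = false
[1.1.2.1.2] true OR false = true
[1.1.2.1] false AND true = false
[1.1.2.2.1] false AND false = false
[1.1.2.2.2] exactly-one(false, false) = false
[1.1.2.2] false → false (antecedent false ⇒ implication holds) = true
[1.1.2] false → true (antecedent false ⇒ implication holds) = true
[1.1] true OR true = true
[1] NOT true = false
[root] NOT false = true
Overall: true → paid

Paid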